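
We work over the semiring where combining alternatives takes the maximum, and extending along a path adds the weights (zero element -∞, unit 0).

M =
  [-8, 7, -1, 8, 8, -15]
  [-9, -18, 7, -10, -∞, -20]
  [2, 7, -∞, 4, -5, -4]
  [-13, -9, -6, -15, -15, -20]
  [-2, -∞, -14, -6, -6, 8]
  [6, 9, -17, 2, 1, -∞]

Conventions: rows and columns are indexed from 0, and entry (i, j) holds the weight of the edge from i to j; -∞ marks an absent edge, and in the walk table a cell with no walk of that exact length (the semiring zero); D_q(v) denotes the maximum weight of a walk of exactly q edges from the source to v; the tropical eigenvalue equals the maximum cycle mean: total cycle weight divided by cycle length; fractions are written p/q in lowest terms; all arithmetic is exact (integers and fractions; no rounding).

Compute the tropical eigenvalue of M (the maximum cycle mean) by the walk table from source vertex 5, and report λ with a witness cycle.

q=0: [-∞, -∞, -∞, -∞, -∞, 0]
q=1: [6, 9, -17, 2, 1, -∞]
q=2: [0, 13, 16, 14, 14, 9]
q=3: [18, 23, 20, 20, 11, 22]
q=4: [28, 31, 30, 26, 26, 19]
q=5: [32, 37, 38, 36, 36, 34]
q=6: [40, 45, 44, 42, 40, 44]
Optimal cycle mean attained by: cycle 0->4->5->0, total 8 + 8 + 6, length 3.
Answer: λ = 22/3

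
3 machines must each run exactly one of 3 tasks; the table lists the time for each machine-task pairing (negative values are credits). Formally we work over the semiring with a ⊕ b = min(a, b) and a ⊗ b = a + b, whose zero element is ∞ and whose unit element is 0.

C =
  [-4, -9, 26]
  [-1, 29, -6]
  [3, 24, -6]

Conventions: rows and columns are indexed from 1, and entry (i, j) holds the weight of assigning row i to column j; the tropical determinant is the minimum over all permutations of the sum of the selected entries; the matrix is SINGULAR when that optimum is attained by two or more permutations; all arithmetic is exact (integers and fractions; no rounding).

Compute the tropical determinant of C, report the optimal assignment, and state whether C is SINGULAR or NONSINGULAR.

σ = (1, 2, 3): (-4) + 29 + (-6) = 19
σ = (1, 3, 2): (-4) + (-6) + 24 = 14
σ = (2, 1, 3): (-9) + (-1) + (-6) = -16
σ = (2, 3, 1): (-9) + (-6) + 3 = -12
σ = (3, 1, 2): 26 + (-1) + 24 = 49
σ = (3, 2, 1): 26 + 29 + 3 = 58
Optimal value attained by: σ = (2, 1, 3).
Answer: det⊕(C) = -16; verdict: NONSINGULAR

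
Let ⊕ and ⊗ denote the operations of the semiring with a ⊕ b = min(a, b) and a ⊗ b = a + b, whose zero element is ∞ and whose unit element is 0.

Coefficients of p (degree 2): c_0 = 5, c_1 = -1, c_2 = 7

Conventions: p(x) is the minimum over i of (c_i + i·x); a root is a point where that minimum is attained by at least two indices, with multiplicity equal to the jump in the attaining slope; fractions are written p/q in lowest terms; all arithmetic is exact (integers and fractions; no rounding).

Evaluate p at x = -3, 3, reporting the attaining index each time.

p(-3) = min(5+0·(-3)=5, -1+1·(-3)=-4, 7+2·(-3)=1) = -4 (attained by i=1)
p(3) = min(5+0·3=5, -1+1·3=2, 7+2·3=13) = 2 (attained by i=1)
Answer: p(-3) = -4; p(3) = 2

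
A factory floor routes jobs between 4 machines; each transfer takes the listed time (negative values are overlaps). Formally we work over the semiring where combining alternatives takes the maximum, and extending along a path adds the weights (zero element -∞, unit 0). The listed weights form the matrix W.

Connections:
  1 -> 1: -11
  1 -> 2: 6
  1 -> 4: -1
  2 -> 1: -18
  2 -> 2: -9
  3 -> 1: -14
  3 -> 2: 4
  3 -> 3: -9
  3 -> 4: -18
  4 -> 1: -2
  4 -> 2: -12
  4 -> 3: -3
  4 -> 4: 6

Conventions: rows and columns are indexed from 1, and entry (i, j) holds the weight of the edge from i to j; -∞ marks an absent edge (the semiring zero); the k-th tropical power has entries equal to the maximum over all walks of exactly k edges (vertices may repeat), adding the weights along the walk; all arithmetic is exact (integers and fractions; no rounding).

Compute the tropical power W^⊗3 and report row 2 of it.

W^⊗2:
  [-3, -3, -4, 5]
  [-27, -12, -∞, -19]
  [-14, -5, -18, -12]
  [4, 4, 3, 12]
W^⊗3:
  [3, 3, 2, 11]
  [-21, -21, -22, -13]
  [-14, -8, -15, -6]
  [10, 10, 9, 18]
Answer: row 2 of W^⊗3 = [-21, -21, -22, -13]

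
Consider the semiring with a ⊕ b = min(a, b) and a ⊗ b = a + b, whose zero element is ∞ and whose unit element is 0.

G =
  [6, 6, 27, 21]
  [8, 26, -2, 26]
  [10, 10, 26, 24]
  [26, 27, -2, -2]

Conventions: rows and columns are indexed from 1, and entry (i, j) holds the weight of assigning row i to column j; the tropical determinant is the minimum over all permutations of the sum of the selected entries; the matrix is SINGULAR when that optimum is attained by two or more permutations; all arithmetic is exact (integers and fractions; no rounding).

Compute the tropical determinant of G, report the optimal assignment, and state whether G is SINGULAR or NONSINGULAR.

σ = (1, 2, 3, 4): 6 + 26 + 26 + (-2) = 56
σ = (1, 2, 4, 3): 6 + 26 + 24 + (-2) = 54
σ = (1, 3, 2, 4): 6 + (-2) + 10 + (-2) = 12
σ = (1, 3, 4, 2): 6 + (-2) + 24 + 27 = 55
σ = (1, 4, 2, 3): 6 + 26 + 10 + (-2) = 40
σ = (1, 4, 3, 2): 6 + 26 + 26 + 27 = 85
σ = (2, 1, 3, 4): 6 + 8 + 26 + (-2) = 38
σ = (2, 1, 4, 3): 6 + 8 + 24 + (-2) = 36
σ = (2, 3, 1, 4): 6 + (-2) + 10 + (-2) = 12
σ = (2, 3, 4, 1): 6 + (-2) + 24 + 26 = 54
σ = (2, 4, 1, 3): 6 + 26 + 10 + (-2) = 40
σ = (2, 4, 3, 1): 6 + 26 + 26 + 26 = 84
σ = (3, 1, 2, 4): 27 + 8 + 10 + (-2) = 43
σ = (3, 1, 4, 2): 27 + 8 + 24 + 27 = 86
σ = (3, 2, 1, 4): 27 + 26 + 10 + (-2) = 61
σ = (3, 2, 4, 1): 27 + 26 + 24 + 26 = 103
σ = (3, 4, 1, 2): 27 + 26 + 10 + 27 = 90
σ = (3, 4, 2, 1): 27 + 26 + 10 + 26 = 89
σ = (4, 1, 2, 3): 21 + 8 + 10 + (-2) = 37
σ = (4, 1, 3, 2): 21 + 8 + 26 + 27 = 82
σ = (4, 2, 1, 3): 21 + 26 + 10 + (-2) = 55
σ = (4, 2, 3, 1): 21 + 26 + 26 + 26 = 99
σ = (4, 3, 1, 2): 21 + (-2) + 10 + 27 = 56
σ = (4, 3, 2, 1): 21 + (-2) + 10 + 26 = 55
Optimal value attained by: σ = (1, 3, 2, 4).
Answer: det⊕(G) = 12; verdict: SINGULAR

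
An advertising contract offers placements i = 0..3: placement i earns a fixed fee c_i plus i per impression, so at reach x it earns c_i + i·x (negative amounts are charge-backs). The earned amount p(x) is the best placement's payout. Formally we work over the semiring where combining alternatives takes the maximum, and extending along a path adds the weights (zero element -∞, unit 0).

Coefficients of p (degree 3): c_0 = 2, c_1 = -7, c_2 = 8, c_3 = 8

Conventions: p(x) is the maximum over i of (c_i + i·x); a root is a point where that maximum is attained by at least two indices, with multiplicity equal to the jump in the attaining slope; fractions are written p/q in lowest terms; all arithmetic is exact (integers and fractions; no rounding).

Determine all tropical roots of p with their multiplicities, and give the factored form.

hull edge (i=0, c=2) to (i=2, c=8): slope 3, span 2
hull edge (i=2, c=8) to (i=3, c=8): slope 0, span 1
Factored form: p(x) = 8 ⊗ (x ⊕ (-3)) ⊗ (x ⊕ (-3)) ⊗ (x ⊕ 0)
Answer: roots = -3 (mult 2), 0 (mult 1)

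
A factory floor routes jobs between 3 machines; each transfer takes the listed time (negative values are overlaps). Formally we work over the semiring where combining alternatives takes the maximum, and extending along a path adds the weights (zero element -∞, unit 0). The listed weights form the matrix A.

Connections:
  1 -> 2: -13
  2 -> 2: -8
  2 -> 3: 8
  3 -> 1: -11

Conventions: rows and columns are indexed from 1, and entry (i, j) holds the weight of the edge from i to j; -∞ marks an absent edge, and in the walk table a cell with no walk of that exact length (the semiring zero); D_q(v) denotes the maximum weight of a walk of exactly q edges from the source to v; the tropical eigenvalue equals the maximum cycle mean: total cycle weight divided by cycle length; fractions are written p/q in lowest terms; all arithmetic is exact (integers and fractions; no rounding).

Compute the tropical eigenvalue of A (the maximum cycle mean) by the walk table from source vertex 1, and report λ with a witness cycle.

q=0: [0, -∞, -∞]
q=1: [-∞, -13, -∞]
q=2: [-∞, -21, -5]
q=3: [-16, -29, -13]
Optimal cycle mean attained by: cycle 1->2->3->1, total (-13) + 8 + (-11), length 3.
Answer: λ = -16/3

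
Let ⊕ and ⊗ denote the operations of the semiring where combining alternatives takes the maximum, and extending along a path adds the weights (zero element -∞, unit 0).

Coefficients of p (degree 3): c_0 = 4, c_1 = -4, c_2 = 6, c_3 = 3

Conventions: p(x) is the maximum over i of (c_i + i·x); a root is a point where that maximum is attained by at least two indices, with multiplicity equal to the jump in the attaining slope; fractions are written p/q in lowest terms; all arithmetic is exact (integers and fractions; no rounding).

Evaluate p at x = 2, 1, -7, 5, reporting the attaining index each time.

p(2) = max(4+0·2=4, -4+1·2=-2, 6+2·2=10, 3+3·2=9) = 10 (attained by i=2)
p(1) = max(4+0·1=4, -4+1·1=-3, 6+2·1=8, 3+3·1=6) = 8 (attained by i=2)
p(-7) = max(4+0·(-7)=4, -4+1·(-7)=-11, 6+2·(-7)=-8, 3+3·(-7)=-18) = 4 (attained by i=0)
p(5) = max(4+0·5=4, -4+1·5=1, 6+2·5=16, 3+3·5=18) = 18 (attained by i=3)
Answer: p(2) = 10; p(1) = 8; p(-7) = 4; p(5) = 18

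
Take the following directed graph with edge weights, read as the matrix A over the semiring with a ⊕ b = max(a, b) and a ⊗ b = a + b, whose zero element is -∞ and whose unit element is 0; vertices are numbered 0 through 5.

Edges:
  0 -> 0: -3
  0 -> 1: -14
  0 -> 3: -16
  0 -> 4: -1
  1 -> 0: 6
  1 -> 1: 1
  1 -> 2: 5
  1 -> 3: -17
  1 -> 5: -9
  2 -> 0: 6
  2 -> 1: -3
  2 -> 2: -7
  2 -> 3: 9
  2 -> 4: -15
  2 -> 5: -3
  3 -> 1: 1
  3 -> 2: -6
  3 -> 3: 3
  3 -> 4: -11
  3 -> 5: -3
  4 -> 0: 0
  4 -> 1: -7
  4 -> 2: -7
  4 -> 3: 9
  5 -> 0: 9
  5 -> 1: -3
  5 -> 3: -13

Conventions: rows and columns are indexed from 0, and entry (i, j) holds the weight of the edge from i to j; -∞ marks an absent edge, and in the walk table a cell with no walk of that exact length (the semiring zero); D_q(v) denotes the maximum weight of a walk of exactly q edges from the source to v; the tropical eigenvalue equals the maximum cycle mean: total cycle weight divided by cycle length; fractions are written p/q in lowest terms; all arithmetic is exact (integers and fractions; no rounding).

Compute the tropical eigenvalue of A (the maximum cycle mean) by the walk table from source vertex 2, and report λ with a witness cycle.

q=0: [-∞, -∞, 0, -∞, -∞, -∞]
q=1: [6, -3, -7, 9, -15, -3]
q=2: [6, 10, 3, 12, 5, 6]
q=3: [16, 13, 15, 15, 5, 9]
q=4: [21, 16, 18, 24, 15, 12]
q=5: [24, 25, 21, 27, 20, 21]
q=6: [31, 28, 30, 30, 23, 24]
Optimal cycle mean attained by: cycle 1->2->3->1, total 5 + 9 + 1, length 3.
Answer: λ = 5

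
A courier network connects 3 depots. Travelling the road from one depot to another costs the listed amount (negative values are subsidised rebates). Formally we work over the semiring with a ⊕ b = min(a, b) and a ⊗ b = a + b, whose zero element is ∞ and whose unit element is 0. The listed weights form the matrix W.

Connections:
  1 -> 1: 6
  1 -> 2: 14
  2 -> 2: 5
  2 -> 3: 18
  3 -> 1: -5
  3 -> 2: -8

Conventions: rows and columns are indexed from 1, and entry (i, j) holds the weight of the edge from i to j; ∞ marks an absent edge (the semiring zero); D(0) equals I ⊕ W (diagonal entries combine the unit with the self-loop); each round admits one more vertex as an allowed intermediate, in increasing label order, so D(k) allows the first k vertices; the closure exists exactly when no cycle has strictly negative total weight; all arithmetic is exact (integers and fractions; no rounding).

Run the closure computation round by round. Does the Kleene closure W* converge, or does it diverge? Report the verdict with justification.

D(0):
  [0, 14, ∞]
  [∞, 0, 18]
  [-5, -8, 0]
D(1):
  [0, 14, ∞]
  [∞, 0, 18]
  [-5, -8, 0]
D(2):
  [0, 14, 32]
  [∞, 0, 18]
  [-5, -8, 0]
D(3):
  [0, 14, 32]
  [13, 0, 18]
  [-5, -8, 0]
Key observation: every diagonal entry stays at the unit through all rounds, so no improving cycle exists.
Answer: CONVERGES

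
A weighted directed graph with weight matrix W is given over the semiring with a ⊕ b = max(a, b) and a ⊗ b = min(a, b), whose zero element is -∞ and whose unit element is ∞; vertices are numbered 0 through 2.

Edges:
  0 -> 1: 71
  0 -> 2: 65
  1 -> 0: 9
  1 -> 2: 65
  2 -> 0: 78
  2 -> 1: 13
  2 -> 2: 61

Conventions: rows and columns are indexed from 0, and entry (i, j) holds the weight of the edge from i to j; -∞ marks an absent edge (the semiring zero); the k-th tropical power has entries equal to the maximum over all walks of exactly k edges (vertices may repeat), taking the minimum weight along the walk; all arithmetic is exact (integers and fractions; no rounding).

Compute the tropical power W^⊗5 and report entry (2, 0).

W^⊗2:
  [65, 13, 65]
  [65, 13, 61]
  [61, 71, 65]
W^⊗3:
  [65, 65, 65]
  [61, 65, 65]
  [65, 61, 65]
W^⊗4:
  [65, 65, 65]
  [65, 61, 65]
  [65, 65, 65]
W^⊗5:
  [65, 65, 65]
  [65, 65, 65]
  [65, 65, 65]
Key observation: the optimum is the walk 2->0->2->0->2->0, with weight 78 min 65 min 78 min 65 min 78 = 65.
Optimal value attained by: walk 2->0->2->0->2->0.
Answer: (W^⊗5)[2][0] = 65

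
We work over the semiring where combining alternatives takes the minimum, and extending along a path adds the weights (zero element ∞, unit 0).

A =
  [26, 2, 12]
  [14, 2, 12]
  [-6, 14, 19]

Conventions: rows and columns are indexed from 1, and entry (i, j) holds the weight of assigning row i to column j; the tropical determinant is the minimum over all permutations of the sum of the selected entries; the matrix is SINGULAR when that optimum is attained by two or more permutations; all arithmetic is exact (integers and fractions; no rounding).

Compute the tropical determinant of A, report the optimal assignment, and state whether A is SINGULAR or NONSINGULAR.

σ = (1, 2, 3): 26 + 2 + 19 = 47
σ = (1, 3, 2): 26 + 12 + 14 = 52
σ = (2, 1, 3): 2 + 14 + 19 = 35
σ = (2, 3, 1): 2 + 12 + (-6) = 8
σ = (3, 1, 2): 12 + 14 + 14 = 40
σ = (3, 2, 1): 12 + 2 + (-6) = 8
Optimal value attained by: σ = (2, 3, 1).
Answer: det⊕(A) = 8; verdict: SINGULAR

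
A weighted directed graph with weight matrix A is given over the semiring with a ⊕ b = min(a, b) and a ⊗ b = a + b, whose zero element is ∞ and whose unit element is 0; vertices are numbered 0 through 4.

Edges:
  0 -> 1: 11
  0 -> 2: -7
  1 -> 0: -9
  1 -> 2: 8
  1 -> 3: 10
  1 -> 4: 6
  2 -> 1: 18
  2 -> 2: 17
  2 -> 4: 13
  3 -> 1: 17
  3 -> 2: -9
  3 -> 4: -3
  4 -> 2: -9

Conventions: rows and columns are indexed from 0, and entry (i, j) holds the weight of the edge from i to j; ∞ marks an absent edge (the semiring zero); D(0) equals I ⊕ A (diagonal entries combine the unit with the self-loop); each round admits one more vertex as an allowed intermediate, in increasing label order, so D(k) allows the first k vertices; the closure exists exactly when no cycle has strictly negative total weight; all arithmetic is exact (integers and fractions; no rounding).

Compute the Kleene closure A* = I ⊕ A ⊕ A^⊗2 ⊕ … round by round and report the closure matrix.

D(0):
  [0, 11, -7, ∞, ∞]
  [-9, 0, 8, 10, 6]
  [∞, 18, 0, ∞, 13]
  [∞, 17, -9, 0, -3]
  [∞, ∞, -9, ∞, 0]
D(1):
  [0, 11, -7, ∞, ∞]
  [-9, 0, -16, 10, 6]
  [∞, 18, 0, ∞, 13]
  [∞, 17, -9, 0, -3]
  [∞, ∞, -9, ∞, 0]
D(2):
  [0, 11, -7, 21, 17]
  [-9, 0, -16, 10, 6]
  [9, 18, 0, 28, 13]
  [8, 17, -9, 0, -3]
  [∞, ∞, -9, ∞, 0]
D(3):
  [0, 11, -7, 21, 6]
  [-9, 0, -16, 10, -3]
  [9, 18, 0, 28, 13]
  [0, 9, -9, 0, -3]
  [0, 9, -9, 19, 0]
D(4):
  [0, 11, -7, 21, 6]
  [-9, 0, -16, 10, -3]
  [9, 18, 0, 28, 13]
  [0, 9, -9, 0, -3]
  [0, 9, -9, 19, 0]
D(5):
  [0, 11, -7, 21, 6]
  [-9, 0, -16, 10, -3]
  [9, 18, 0, 28, 13]
  [-3, 6, -12, 0, -3]
  [0, 9, -9, 19, 0]
Answer: A* = [[0, 11, -7, 21, 6], [-9, 0, -16, 10, -3], [9, 18, 0, 28, 13], [-3, 6, -12, 0, -3], [0, 9, -9, 19, 0]]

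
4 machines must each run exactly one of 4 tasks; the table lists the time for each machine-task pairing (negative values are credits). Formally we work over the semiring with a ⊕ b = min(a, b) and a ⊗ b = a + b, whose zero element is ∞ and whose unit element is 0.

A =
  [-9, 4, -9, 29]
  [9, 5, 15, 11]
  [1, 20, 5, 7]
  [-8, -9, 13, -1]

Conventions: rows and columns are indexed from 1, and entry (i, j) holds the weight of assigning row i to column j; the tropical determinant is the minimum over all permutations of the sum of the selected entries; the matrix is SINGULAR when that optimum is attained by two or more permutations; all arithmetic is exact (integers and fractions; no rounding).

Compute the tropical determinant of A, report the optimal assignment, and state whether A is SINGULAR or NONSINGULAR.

σ = (1, 2, 3, 4): (-9) + 5 + 5 + (-1) = 0
σ = (1, 2, 4, 3): (-9) + 5 + 7 + 13 = 16
σ = (1, 3, 2, 4): (-9) + 15 + 20 + (-1) = 25
σ = (1, 3, 4, 2): (-9) + 15 + 7 + (-9) = 4
σ = (1, 4, 2, 3): (-9) + 11 + 20 + 13 = 35
σ = (1, 4, 3, 2): (-9) + 11 + 5 + (-9) = -2
σ = (2, 1, 3, 4): 4 + 9 + 5 + (-1) = 17
σ = (2, 1, 4, 3): 4 + 9 + 7 + 13 = 33
σ = (2, 3, 1, 4): 4 + 15 + 1 + (-1) = 19
σ = (2, 3, 4, 1): 4 + 15 + 7 + (-8) = 18
σ = (2, 4, 1, 3): 4 + 11 + 1 + 13 = 29
σ = (2, 4, 3, 1): 4 + 11 + 5 + (-8) = 12
σ = (3, 1, 2, 4): (-9) + 9 + 20 + (-1) = 19
σ = (3, 1, 4, 2): (-9) + 9 + 7 + (-9) = -2
σ = (3, 2, 1, 4): (-9) + 5 + 1 + (-1) = -4
σ = (3, 2, 4, 1): (-9) + 5 + 7 + (-8) = -5
σ = (3, 4, 1, 2): (-9) + 11 + 1 + (-9) = -6
σ = (3, 4, 2, 1): (-9) + 11 + 20 + (-8) = 14
σ = (4, 1, 2, 3): 29 + 9 + 20 + 13 = 71
σ = (4, 1, 3, 2): 29 + 9 + 5 + (-9) = 34
σ = (4, 2, 1, 3): 29 + 5 + 1 + 13 = 48
σ = (4, 2, 3, 1): 29 + 5 + 5 + (-8) = 31
σ = (4, 3, 1, 2): 29 + 15 + 1 + (-9) = 36
σ = (4, 3, 2, 1): 29 + 15 + 20 + (-8) = 56
Optimal value attained by: σ = (3, 4, 1, 2).
Answer: det⊕(A) = -6; verdict: NONSINGULAR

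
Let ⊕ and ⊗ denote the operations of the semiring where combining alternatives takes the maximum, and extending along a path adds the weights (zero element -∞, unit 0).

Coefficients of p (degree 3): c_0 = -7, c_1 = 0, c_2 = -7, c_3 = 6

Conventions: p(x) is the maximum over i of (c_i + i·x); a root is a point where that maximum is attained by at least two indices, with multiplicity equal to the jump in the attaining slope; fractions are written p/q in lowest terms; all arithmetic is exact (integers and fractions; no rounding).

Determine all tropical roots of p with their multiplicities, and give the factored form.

hull edge (i=0, c=-7) to (i=1, c=0): slope 7, span 1
hull edge (i=1, c=0) to (i=3, c=6): slope 3, span 2
Factored form: p(x) = 6 ⊗ (x ⊕ (-7)) ⊗ (x ⊕ (-3)) ⊗ (x ⊕ (-3))
Answer: roots = -7 (mult 1), -3 (mult 2)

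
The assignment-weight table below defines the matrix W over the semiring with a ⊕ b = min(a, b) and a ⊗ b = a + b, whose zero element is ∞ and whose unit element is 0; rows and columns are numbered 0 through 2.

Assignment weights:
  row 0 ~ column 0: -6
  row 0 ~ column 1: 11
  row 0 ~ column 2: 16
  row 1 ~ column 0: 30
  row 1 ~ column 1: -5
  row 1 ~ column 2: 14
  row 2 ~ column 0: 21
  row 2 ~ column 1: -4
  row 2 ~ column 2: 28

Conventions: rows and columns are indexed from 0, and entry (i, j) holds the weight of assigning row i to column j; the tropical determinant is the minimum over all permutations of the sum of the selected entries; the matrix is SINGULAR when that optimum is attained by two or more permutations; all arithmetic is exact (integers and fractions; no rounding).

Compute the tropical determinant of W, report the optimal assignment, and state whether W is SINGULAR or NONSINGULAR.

σ = (0, 1, 2): (-6) + (-5) + 28 = 17
σ = (0, 2, 1): (-6) + 14 + (-4) = 4
σ = (1, 0, 2): 11 + 30 + 28 = 69
σ = (1, 2, 0): 11 + 14 + 21 = 46
σ = (2, 0, 1): 16 + 30 + (-4) = 42
σ = (2, 1, 0): 16 + (-5) + 21 = 32
Optimal value attained by: σ = (0, 2, 1).
Answer: det⊕(W) = 4; verdict: NONSINGULAR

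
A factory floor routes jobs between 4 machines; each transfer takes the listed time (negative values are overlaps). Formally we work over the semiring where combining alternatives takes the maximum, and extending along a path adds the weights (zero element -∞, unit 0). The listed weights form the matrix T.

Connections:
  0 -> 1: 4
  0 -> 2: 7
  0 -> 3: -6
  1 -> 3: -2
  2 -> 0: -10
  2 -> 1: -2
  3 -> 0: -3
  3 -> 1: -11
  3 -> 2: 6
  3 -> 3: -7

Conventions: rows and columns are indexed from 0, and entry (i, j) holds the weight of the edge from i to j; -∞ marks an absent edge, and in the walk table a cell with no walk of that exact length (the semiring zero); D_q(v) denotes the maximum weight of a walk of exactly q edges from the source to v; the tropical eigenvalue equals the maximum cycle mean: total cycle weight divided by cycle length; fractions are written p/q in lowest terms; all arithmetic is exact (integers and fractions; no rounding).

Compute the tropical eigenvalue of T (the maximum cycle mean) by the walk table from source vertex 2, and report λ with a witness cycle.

q=0: [-∞, -∞, 0, -∞]
q=1: [-10, -2, -∞, -∞]
q=2: [-∞, -6, -3, -4]
q=3: [-7, -5, 2, -8]
q=4: [-8, 0, 0, -7]
Optimal cycle mean attained by: cycle 1->3->2->1, total (-2) + 6 + (-2), length 3.
Answer: λ = 2/3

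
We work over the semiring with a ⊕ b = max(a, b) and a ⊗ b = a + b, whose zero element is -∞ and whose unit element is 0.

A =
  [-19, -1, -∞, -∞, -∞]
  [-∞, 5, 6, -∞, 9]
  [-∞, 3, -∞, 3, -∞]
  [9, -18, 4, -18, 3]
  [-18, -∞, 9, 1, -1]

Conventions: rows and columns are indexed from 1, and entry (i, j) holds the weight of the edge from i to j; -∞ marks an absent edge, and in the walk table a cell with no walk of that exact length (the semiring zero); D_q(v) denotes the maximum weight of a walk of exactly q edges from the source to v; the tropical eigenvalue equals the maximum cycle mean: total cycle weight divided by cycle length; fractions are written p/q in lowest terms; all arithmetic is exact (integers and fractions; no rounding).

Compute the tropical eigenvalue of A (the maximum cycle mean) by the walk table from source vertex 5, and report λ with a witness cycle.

q=0: [-∞, -∞, -∞, -∞, 0]
q=1: [-18, -∞, 9, 1, -1]
q=2: [10, 12, 8, 12, 4]
q=3: [21, 17, 18, 11, 21]
q=4: [20, 22, 30, 22, 26]
q=5: [31, 33, 35, 33, 31]
Optimal cycle mean attained by: cycle 2->5->3->2, total 9 + 9 + 3, length 3.
Answer: λ = 7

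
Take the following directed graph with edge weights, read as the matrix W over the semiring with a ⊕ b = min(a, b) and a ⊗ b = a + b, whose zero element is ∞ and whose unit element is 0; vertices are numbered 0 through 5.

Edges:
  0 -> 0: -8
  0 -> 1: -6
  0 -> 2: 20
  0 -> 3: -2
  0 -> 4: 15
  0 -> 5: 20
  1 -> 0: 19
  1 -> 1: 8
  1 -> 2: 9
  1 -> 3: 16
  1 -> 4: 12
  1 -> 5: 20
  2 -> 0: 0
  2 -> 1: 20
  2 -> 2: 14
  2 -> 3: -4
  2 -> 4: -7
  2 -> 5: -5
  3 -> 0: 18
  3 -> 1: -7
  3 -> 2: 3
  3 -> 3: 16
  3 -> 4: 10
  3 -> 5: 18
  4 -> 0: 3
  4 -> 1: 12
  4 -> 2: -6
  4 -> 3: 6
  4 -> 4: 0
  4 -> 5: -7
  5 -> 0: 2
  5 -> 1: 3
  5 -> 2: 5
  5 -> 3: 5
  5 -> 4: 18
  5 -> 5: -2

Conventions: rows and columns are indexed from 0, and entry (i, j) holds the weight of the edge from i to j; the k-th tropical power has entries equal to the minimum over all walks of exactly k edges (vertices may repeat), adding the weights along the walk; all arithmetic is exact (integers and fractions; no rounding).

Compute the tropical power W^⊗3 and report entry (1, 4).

W^⊗2:
  [-16, -14, 1, -10, 6, 8]
  [9, 9, 6, 5, 2, 4]
  [-8, -11, -13, -2, -7, -14]
  [3, 1, 2, -1, -4, -2]
  [-6, -4, -6, -10, -13, -11]
  [-6, -4, 3, 0, -2, -4]
W^⊗3:
  [-24, -22, -7, -18, -6, -4]
  [1, -2, -4, 2, -1, -5]
  [-16, -14, -13, -17, -20, -18]
  [-5, -8, -10, -2, -5, -11]
  [-14, -17, -19, -10, -13, -20]
  [-14, -12, -8, -8, -4, -9]
Key observation: the optimum is the walk 1->4->2->4, with weight 12 + (-6) + (-7) = -1.
Optimal value attained by: walk 1->4->2->4.
Answer: (W^⊗3)[1][4] = -1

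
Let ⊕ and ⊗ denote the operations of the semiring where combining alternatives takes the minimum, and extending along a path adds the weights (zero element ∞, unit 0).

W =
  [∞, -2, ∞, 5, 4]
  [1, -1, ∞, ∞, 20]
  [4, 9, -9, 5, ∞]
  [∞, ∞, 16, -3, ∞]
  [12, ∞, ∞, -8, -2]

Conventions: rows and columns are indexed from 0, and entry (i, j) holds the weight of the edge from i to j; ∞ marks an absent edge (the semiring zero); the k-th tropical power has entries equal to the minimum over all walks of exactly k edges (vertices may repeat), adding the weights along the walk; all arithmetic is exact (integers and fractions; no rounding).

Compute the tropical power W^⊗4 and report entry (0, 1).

W^⊗2:
  [-1, -3, 21, -4, 2]
  [0, -2, ∞, 6, 5]
  [-5, 0, -18, -4, 8]
  [20, 25, 7, -6, ∞]
  [10, 10, 8, -11, -4]
W^⊗3:
  [-2, -4, 12, -7, 0]
  [-1, -3, 22, -3, 3]
  [-14, -9, -27, -13, -1]
  [11, 16, -2, -9, 24]
  [8, 8, -1, -14, -6]
W^⊗4:
  [-3, -5, 3, -10, -2]
  [-2, -4, 13, -6, 1]
  [-23, -18, -36, -22, -10]
  [2, 7, -11, -12, 15]
  [3, 6, -10, -17, -8]
Key observation: the optimum is the walk 0->1->1->1->1, with weight (-2) + (-1) + (-1) + (-1) = -5.
Optimal value attained by: walk 0->1->1->1->1.
Answer: (W^⊗4)[0][1] = -5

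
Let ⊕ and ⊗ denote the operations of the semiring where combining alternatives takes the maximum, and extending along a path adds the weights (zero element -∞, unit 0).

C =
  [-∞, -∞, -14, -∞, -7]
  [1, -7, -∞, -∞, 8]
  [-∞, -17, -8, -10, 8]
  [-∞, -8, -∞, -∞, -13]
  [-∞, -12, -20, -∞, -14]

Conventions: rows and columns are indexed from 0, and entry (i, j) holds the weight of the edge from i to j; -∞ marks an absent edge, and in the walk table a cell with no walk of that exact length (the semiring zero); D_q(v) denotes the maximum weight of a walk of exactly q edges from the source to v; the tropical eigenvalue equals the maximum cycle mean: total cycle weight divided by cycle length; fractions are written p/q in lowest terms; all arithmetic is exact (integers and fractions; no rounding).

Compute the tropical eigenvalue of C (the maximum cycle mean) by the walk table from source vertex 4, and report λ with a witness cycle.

q=0: [-∞, -∞, -∞, -∞, 0]
q=1: [-∞, -12, -20, -∞, -14]
q=2: [-11, -19, -28, -30, -4]
q=3: [-18, -16, -24, -38, -11]
q=4: [-15, -23, -31, -34, -8]
q=5: [-22, -20, -28, -41, -15]
Optimal cycle mean attained by: cycle 1->4->1, total 8 + (-12), length 2.
Answer: λ = -2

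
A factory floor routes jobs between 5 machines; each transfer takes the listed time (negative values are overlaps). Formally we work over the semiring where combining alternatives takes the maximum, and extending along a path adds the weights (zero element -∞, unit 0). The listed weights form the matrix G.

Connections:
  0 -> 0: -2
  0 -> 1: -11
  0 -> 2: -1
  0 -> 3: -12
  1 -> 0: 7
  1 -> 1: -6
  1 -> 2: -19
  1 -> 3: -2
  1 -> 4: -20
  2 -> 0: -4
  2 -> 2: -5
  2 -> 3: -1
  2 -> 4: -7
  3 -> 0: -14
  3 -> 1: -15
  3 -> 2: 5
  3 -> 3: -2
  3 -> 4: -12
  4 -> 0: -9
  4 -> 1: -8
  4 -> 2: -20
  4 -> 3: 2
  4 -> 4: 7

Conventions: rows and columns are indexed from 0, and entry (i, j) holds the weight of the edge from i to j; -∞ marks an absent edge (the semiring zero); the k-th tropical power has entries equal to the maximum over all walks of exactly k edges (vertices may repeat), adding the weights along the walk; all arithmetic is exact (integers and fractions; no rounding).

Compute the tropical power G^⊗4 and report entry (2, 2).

G^⊗2:
  [-4, -13, -3, -2, -8]
  [5, -4, 6, -4, -13]
  [-6, -15, 4, -3, 0]
  [1, -17, 3, 4, -2]
  [-1, -1, 7, 9, 14]
G^⊗3:
  [-6, -15, 3, -4, -1]
  [3, -6, 4, 5, -1]
  [0, -8, 2, 3, 7]
  [-1, -10, 9, 2, 5]
  [6, 6, 14, 16, 21]
G^⊗4:
  [-1, -9, 1, 2, 6]
  [1, -8, 10, 3, 6]
  [-1, -1, 8, 9, 14]
  [5, -3, 7, 8, 12]
  [13, 13, 21, 23, 28]
Key observation: the optimum is the walk 2->3->2->3->2, with weight (-1) + 5 + (-1) + 5 = 8.
Optimal value attained by: walk 2->3->2->3->2.
Answer: (G^⊗4)[2][2] = 8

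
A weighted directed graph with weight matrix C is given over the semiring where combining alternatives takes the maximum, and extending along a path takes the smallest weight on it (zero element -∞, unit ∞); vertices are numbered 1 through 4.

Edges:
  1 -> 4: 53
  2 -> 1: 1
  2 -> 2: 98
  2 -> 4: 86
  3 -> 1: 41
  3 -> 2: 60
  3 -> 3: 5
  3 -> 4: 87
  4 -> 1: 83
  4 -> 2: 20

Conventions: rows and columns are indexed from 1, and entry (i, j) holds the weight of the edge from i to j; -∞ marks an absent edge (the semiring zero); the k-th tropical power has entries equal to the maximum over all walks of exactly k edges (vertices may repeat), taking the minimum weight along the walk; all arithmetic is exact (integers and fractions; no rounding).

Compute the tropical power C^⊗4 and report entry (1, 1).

C^⊗2:
  [53, 20, -∞, -∞]
  [83, 98, -∞, 86]
  [83, 60, 5, 60]
  [1, 20, -∞, 53]
C^⊗3:
  [1, 20, -∞, 53]
  [83, 98, -∞, 86]
  [60, 60, 5, 60]
  [53, 20, -∞, 20]
C^⊗4:
  [53, 20, -∞, 20]
  [83, 98, -∞, 86]
  [60, 60, 5, 60]
  [20, 20, -∞, 53]
Key observation: the optimum is the walk 1->4->1->4->1, with weight 53 min 83 min 53 min 83 = 53.
Optimal value attained by: walk 1->4->1->4->1.
Answer: (C^⊗4)[1][1] = 53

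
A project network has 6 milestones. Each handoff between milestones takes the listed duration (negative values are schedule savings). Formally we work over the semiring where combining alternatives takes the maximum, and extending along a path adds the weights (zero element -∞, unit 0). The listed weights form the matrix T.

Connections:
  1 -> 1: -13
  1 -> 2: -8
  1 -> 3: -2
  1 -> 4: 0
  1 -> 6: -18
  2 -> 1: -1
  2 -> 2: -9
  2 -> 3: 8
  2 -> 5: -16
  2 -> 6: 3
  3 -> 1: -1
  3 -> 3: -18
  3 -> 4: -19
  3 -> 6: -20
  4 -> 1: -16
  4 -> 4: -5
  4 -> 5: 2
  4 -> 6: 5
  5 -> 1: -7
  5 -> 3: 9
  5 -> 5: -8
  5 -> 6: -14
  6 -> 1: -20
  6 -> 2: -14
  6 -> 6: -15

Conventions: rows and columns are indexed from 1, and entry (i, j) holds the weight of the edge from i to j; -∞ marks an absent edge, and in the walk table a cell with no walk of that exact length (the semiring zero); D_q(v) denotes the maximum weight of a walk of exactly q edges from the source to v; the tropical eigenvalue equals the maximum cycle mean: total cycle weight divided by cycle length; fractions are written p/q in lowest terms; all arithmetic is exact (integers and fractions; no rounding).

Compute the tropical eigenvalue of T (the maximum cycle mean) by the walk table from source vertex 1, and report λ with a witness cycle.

q=0: [0, -∞, -∞, -∞, -∞, -∞]
q=1: [-13, -8, -2, 0, -∞, -18]
q=2: [-3, -17, 0, -5, 2, 5]
q=3: [-1, -9, 11, -3, -3, 0]
q=4: [10, -9, 6, -1, -1, 2]
q=5: [5, 2, 8, 10, 1, 4]
q=6: [7, -3, 10, 5, 12, 15]
Optimal cycle mean attained by: cycle 1->4->5->3->1, total 0 + 2 + 9 + (-1), length 4.
Answer: λ = 5/2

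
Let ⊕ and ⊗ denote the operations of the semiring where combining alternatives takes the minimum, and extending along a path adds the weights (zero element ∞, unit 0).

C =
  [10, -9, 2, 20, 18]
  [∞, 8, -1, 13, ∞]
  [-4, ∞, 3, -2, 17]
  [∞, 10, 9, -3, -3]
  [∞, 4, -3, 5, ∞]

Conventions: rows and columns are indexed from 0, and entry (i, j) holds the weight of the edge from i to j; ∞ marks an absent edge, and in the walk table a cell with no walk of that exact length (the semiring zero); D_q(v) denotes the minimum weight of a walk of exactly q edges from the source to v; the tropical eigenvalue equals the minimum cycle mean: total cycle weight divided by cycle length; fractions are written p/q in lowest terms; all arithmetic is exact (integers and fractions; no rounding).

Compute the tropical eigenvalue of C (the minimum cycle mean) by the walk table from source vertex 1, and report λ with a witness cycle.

q=0: [∞, 0, ∞, ∞, ∞]
q=1: [∞, 8, -1, 13, ∞]
q=2: [-5, 16, 2, -3, 10]
q=3: [-2, -14, -3, -6, -6]
q=4: [-7, -11, -15, -9, -9]
q=5: [-19, -16, -12, -17, -12]
Optimal cycle mean attained by: cycle 0->1->2->0, total (-9) + (-1) + (-4), length 3.
Answer: λ = -14/3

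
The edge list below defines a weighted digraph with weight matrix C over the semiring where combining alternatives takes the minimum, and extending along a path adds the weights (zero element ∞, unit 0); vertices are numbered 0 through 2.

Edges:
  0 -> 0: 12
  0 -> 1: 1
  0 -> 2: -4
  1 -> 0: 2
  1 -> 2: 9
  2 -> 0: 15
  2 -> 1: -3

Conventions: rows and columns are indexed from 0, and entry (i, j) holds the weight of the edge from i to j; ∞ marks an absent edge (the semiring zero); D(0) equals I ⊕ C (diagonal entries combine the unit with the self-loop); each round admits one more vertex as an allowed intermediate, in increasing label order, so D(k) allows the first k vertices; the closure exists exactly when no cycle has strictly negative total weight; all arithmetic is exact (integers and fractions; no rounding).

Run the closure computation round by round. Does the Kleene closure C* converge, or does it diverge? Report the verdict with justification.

D(0):
  [0, 1, -4]
  [2, 0, 9]
  [15, -3, 0]
D(1):
  [0, 1, -4]
  [2, 0, -2]
  [15, -3, 0]
Detection: at round 2, diagonal entry (2, 2) turns strictly negative.
Key observation: the cycle 2->1->0->2 has total weight (-3) + 2 + (-4), which is strictly negative.
Answer: DIVERGES — negative cycle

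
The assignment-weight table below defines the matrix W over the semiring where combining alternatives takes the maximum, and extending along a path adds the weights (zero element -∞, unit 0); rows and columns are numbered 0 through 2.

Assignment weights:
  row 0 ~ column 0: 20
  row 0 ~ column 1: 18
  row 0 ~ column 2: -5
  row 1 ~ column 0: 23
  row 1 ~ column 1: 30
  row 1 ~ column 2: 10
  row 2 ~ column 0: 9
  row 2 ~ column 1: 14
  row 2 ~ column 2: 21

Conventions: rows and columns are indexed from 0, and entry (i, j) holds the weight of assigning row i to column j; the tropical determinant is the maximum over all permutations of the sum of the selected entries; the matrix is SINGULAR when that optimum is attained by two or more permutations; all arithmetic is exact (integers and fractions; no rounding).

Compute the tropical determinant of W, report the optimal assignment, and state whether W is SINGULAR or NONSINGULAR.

σ = (0, 1, 2): 20 + 30 + 21 = 71
σ = (0, 2, 1): 20 + 10 + 14 = 44
σ = (1, 0, 2): 18 + 23 + 21 = 62
σ = (1, 2, 0): 18 + 10 + 9 = 37
σ = (2, 0, 1): (-5) + 23 + 14 = 32
σ = (2, 1, 0): (-5) + 30 + 9 = 34
Optimal value attained by: σ = (0, 1, 2).
Answer: det⊕(W) = 71; verdict: NONSINGULAR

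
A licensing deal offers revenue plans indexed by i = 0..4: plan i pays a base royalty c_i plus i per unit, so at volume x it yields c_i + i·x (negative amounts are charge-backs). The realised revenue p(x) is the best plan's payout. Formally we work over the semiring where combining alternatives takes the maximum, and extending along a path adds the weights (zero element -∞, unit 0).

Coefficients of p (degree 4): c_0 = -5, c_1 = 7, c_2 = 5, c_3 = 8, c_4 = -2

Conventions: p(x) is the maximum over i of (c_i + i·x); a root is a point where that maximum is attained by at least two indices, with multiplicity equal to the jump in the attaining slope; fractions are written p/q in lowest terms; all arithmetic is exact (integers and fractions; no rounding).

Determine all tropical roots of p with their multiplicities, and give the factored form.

hull edge (i=0, c=-5) to (i=1, c=7): slope 12, span 1
hull edge (i=1, c=7) to (i=3, c=8): slope 1/2, span 2
hull edge (i=3, c=8) to (i=4, c=-2): slope -10, span 1
Factored form: p(x) = -2 ⊗ (x ⊕ (-12)) ⊗ (x ⊕ (-1/2)) ⊗ (x ⊕ (-1/2)) ⊗ (x ⊕ 10)
Answer: roots = -12 (mult 1), -1/2 (mult 2), 10 (mult 1)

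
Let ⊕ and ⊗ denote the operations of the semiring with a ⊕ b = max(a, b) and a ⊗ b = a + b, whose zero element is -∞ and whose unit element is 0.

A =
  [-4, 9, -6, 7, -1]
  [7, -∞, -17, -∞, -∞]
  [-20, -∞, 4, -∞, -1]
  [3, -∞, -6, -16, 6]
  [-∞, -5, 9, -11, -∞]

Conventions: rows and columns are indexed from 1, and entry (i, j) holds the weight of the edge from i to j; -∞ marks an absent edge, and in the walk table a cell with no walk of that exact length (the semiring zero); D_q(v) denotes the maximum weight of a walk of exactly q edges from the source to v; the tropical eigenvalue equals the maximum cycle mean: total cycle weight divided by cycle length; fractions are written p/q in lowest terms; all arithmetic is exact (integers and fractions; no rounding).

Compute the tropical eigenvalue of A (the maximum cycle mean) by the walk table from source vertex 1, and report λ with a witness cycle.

q=0: [0, -∞, -∞, -∞, -∞]
q=1: [-4, 9, -6, 7, -1]
q=2: [16, 5, 8, 3, 13]
q=3: [12, 25, 22, 23, 15]
q=4: [32, 21, 26, 19, 29]
q=5: [28, 41, 38, 39, 31]
Optimal cycle mean attained by: cycle 1->2->1, total 9 + 7, length 2.
Answer: λ = 8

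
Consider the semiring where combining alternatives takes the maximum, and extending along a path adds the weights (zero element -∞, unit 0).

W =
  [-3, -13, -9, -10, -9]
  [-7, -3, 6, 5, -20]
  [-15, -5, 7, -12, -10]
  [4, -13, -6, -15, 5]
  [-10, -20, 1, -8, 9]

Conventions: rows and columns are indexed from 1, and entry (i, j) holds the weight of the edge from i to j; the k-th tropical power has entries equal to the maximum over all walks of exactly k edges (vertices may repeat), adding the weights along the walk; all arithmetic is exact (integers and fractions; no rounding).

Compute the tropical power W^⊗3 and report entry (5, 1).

W^⊗2:
  [-6, -14, -2, -8, 0]
  [9, 1, 13, 2, 10]
  [-8, 2, 14, 0, -1]
  [1, -9, 6, -3, 14]
  [-1, -4, 10, 1, 18]
W^⊗3:
  [-4, -7, 5, -8, 9]
  [6, 8, 20, 6, 19]
  [4, 9, 21, 7, 8]
  [4, 1, 15, 6, 23]
  [8, 5, 19, 10, 27]
Key observation: the optimum is the walk 5->5->5->1, with weight 9 + 9 + (-10) = 8.
Optimal value attained by: walk 5->5->5->1.
Answer: (W^⊗3)[5][1] = 8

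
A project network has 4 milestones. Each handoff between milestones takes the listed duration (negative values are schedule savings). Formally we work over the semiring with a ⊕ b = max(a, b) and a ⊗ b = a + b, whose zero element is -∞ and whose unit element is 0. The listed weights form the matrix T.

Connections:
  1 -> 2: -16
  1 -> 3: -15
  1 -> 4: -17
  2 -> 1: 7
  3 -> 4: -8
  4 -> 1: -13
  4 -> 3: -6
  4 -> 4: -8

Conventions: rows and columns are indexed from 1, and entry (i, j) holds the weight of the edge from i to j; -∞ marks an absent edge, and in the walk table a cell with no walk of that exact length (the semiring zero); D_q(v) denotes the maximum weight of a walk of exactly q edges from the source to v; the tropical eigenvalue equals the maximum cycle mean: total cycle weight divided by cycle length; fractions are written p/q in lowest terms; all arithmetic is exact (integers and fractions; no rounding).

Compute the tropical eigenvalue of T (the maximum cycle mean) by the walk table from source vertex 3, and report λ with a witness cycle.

q=0: [-∞, -∞, 0, -∞]
q=1: [-∞, -∞, -∞, -8]
q=2: [-21, -∞, -14, -16]
q=3: [-29, -37, -22, -22]
q=4: [-30, -45, -28, -30]
Optimal cycle mean attained by: cycle 1->2->1, total (-16) + 7, length 2.
Answer: λ = -9/2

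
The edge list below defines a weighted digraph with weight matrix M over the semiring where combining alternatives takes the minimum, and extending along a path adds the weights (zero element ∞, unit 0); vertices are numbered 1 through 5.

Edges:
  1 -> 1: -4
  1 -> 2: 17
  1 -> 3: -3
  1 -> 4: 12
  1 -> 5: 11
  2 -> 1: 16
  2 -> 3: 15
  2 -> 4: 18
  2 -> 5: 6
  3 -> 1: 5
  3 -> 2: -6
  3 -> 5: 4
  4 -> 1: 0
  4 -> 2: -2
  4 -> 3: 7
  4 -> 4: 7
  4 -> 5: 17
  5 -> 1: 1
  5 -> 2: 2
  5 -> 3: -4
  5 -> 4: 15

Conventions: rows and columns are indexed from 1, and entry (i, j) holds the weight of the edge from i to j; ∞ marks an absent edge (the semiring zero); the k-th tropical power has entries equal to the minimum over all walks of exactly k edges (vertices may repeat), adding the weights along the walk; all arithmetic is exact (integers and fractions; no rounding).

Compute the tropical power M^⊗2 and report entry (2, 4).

M^⊗2:
  [-8, -9, -7, 8, 1]
  [7, 8, 2, 21, 19]
  [1, 6, 0, 12, 0]
  [-4, 1, -3, 12, 4]
  [-3, -10, -2, 13, 0]
Key observation: the optimum is the walk 2->5->4, with weight 6 + 15 = 21.
Optimal value attained by: walk 2->5->4.
Answer: (M^⊗2)[2][4] = 21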